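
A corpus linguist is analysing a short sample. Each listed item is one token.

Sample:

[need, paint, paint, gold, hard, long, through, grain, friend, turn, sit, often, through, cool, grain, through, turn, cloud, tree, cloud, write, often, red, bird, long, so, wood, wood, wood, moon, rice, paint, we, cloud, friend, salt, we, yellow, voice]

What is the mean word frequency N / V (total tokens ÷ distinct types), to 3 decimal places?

1.560

N = 39 tokens, V = 25 types.
Mean frequency = N / V = 39 / 25 = 1.560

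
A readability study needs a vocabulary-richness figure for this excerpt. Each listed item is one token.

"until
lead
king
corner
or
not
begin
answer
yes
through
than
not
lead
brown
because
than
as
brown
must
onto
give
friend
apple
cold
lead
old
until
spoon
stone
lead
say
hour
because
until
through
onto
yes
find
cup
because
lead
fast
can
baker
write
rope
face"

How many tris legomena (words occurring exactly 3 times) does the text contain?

Frequencies: lead:5, until:3, because:3, not:2, yes:2, through:2, than:2, brown:2, onto:2, king:1, corner:1, or:1, begin:1, answer:1, as:1, must:1, give:1, friend:1, apple:1, cold:1, … (13 more, each freq 1)
Words with frequency 3: because, until

2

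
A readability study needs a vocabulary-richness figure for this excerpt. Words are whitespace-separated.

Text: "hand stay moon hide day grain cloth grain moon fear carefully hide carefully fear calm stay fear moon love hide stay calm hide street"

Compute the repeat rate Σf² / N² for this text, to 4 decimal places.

Frequencies: hide:4, stay:3, moon:3, fear:3, grain:2, carefully:2, calm:2, hand:1, day:1, cloth:1, love:1, street:1
Σf² = 60; N² = 576
Repeat rate = 60 / 576 = 0.1042

0.1042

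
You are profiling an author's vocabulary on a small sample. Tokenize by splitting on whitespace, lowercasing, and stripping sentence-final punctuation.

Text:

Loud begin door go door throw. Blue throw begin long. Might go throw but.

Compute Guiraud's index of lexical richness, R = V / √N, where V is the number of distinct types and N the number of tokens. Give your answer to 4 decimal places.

2.4054

N = 14, V = 9.
√N = 3.741657
R = 9 / 3.741657 = 2.4054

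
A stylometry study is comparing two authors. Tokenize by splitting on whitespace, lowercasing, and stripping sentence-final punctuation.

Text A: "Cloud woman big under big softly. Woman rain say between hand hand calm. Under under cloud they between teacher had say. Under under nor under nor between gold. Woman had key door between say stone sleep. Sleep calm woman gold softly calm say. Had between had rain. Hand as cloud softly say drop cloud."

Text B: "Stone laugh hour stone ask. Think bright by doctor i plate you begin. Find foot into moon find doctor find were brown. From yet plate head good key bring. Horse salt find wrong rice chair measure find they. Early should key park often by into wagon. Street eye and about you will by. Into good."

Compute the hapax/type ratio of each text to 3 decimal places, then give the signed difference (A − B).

A: hapax=7, V=21, ratio=0.333
B: hapax=32, V=41, ratio=0.780
Difference = 0.333 − 0.780 = -0.447

-0.447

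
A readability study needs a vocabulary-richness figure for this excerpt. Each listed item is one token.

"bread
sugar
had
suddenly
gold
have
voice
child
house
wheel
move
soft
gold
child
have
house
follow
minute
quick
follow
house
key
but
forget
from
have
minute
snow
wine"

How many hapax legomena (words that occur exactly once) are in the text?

15

Frequencies: have:3, house:3, gold:2, child:2, follow:2, minute:2, bread:1, sugar:1, had:1, suddenly:1, voice:1, wheel:1, move:1, soft:1, quick:1, key:1, but:1, forget:1, from:1, snow:1, … (1 more, each freq 1)
Hapax (freq=1): bread, but, forget, from, had, key, move, quick, snow, soft, suddenly, sugar, voice, wheel, wine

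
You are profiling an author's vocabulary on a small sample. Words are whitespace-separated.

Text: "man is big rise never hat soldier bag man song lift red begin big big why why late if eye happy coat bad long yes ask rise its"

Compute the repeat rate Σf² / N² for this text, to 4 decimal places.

Frequencies: big:3, man:2, rise:2, why:2, is:1, never:1, hat:1, soldier:1, bag:1, song:1, lift:1, red:1, begin:1, late:1, if:1, eye:1, happy:1, coat:1, bad:1, long:1, … (3 more, each freq 1)
Σf² = 40; N² = 784
Repeat rate = 40 / 784 = 0.0510

0.0510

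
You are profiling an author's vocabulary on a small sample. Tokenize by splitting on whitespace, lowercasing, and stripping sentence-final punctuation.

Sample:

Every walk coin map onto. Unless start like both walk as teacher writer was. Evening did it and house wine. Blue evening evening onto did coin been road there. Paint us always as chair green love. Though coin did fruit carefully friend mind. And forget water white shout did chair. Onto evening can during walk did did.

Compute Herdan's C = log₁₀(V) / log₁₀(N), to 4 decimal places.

N = 57, V = 40.
log₁₀(V) = 1.602060, log₁₀(N) = 1.755875
C = 1.602060 / 1.755875 = 0.9124

0.9124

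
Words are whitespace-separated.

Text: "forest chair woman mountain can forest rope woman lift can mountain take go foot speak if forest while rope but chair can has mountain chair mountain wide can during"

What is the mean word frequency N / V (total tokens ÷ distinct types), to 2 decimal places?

1.71

N = 29 tokens, V = 17 types.
Mean frequency = N / V = 29 / 17 = 1.71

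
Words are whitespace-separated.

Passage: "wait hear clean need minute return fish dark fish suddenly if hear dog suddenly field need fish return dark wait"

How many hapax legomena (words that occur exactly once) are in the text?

Frequencies: fish:3, wait:2, hear:2, need:2, return:2, dark:2, suddenly:2, clean:1, minute:1, if:1, dog:1, field:1
Hapax (freq=1): clean, dog, field, if, minute

5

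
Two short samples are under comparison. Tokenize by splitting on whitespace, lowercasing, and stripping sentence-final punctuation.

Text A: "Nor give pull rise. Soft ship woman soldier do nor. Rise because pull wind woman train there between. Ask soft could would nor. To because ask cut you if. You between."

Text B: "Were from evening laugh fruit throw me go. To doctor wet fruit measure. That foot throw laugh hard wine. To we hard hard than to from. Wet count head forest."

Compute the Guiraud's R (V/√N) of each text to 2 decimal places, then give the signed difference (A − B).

A: V=21, N=31, R=3.77
B: V=21, N=30, R=3.83
Difference = 3.77 − 3.83 = -0.06

-0.06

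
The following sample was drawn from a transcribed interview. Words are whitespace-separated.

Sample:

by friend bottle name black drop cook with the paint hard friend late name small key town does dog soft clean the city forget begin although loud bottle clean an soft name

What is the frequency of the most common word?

3

Frequencies: name:3, friend:2, bottle:2, the:2, soft:2, clean:2, by:1, black:1, drop:1, cook:1, with:1, paint:1, hard:1, late:1, small:1, key:1, town:1, does:1, dog:1, city:1, … (5 more, each freq 1)
Most common: 'name' with frequency 3.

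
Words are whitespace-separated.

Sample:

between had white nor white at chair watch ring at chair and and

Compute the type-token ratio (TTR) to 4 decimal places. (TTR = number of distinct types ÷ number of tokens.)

0.6923

N = 13 tokens, V = 9 types.
TTR = V / N = 9 / 13 = 0.6923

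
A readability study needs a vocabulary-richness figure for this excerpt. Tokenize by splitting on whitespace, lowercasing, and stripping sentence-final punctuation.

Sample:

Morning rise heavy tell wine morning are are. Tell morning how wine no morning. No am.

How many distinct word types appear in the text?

9

Distinct types: {am, are, heavy, how, morning, no, rise, tell, wine}
V = 9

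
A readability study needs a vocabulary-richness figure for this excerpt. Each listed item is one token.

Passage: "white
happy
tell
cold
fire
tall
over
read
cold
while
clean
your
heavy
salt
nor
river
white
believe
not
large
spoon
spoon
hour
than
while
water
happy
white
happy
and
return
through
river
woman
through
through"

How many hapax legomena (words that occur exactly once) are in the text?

Frequencies: white:3, happy:3, through:3, cold:2, while:2, river:2, spoon:2, tell:1, fire:1, tall:1, over:1, read:1, clean:1, your:1, heavy:1, salt:1, nor:1, believe:1, not:1, large:1, … (6 more, each freq 1)
Hapax (freq=1): and, believe, clean, fire, heavy, hour, large, nor, not, over, read, return, salt, tall, tell, than, water, woman, your

19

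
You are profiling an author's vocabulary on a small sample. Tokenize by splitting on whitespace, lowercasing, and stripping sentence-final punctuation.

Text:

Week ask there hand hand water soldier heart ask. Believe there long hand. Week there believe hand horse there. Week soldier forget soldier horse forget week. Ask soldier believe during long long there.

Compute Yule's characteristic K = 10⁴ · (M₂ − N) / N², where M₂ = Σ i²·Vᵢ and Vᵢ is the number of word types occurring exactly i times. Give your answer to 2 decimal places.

716.25

Frequencies: there:5, week:4, hand:4, soldier:4, ask:3, believe:3, long:3, horse:2, forget:2, water:1, heart:1, during:1
N = 33. Frequency spectrum: V_1=3, V_2=2, V_3=3, V_4=3, V_5=1
M₂ = 1²·3 + 2²·2 + 3²·3 + 4²·3 + 5²·1 = 111
K = 10000 × (111 − 33) / 33² = 716.25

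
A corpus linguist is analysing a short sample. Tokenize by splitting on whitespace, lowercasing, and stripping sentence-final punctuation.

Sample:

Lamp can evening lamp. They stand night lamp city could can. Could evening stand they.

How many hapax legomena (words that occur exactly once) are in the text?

2

Frequencies: lamp:3, can:2, evening:2, they:2, stand:2, could:2, night:1, city:1
Hapax (freq=1): city, night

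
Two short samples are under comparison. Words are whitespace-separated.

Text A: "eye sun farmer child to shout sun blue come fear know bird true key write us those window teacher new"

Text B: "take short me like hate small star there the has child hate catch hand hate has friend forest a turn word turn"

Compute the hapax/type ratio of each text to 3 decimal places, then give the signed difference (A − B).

0.114

A: hapax=18, V=19, ratio=0.947
B: hapax=15, V=18, ratio=0.833
Difference = 0.947 − 0.833 = 0.114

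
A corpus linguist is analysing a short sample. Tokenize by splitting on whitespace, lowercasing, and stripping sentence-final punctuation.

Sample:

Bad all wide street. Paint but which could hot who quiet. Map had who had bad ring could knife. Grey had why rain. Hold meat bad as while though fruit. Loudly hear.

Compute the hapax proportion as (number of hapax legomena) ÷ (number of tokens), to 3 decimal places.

0.688

Frequencies: bad:3, had:3, could:2, who:2, all:1, wide:1, street:1, paint:1, but:1, which:1, hot:1, quiet:1, map:1, ring:1, knife:1, grey:1, why:1, rain:1, hold:1, meat:1, … (6 more, each freq 1)
Hapax count = 22; token count = 32.
Ratio = 22 / 32 = 0.688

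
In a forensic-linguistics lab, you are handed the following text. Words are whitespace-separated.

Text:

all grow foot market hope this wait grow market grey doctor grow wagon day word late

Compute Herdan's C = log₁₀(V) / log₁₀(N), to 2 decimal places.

0.93

N = 16, V = 13.
log₁₀(V) = 1.113943, log₁₀(N) = 1.204120
C = 1.113943 / 1.204120 = 0.93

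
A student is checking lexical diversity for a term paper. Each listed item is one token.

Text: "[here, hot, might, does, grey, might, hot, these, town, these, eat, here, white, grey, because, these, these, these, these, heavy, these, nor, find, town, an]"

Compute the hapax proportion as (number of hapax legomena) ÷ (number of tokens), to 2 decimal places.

0.32

Frequencies: these:7, here:2, hot:2, might:2, grey:2, town:2, does:1, eat:1, white:1, because:1, heavy:1, nor:1, find:1, an:1
Hapax count = 8; token count = 25.
Ratio = 8 / 25 = 0.32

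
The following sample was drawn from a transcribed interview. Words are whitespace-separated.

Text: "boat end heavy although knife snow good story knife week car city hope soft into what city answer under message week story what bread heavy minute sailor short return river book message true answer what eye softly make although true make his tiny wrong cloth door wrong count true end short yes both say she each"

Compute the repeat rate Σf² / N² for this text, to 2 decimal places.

Frequencies: what:3, true:3, end:2, heavy:2, although:2, knife:2, story:2, week:2, city:2, answer:2, message:2, short:2, make:2, wrong:2, boat:1, snow:1, good:1, car:1, hope:1, soft:1, … (20 more, each freq 1)
Σf² = 92; N² = 3136
Repeat rate = 92 / 3136 = 0.03

0.03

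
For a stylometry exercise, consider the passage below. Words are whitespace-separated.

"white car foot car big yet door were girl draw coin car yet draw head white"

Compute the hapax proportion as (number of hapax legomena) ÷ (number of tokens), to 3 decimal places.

Frequencies: car:3, white:2, yet:2, draw:2, foot:1, big:1, door:1, were:1, girl:1, coin:1, head:1
Hapax count = 7; token count = 16.
Ratio = 7 / 16 = 0.438

0.438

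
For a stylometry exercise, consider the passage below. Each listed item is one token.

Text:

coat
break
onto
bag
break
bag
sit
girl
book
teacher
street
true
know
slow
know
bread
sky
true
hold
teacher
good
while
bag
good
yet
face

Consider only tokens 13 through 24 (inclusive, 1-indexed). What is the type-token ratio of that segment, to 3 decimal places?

0.833

Segment tokens 13–24: know, slow, know, bread, sky, true, hold, teacher, good, while, bag, good
Segment N = 12, segment V = 10.
TTR = 10 / 12 = 0.833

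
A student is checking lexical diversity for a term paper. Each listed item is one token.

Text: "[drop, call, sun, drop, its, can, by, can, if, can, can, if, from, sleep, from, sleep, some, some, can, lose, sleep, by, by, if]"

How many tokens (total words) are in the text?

24

Tokens: drop, call, sun, drop, its, can, by, can, if, can, can, if, from, sleep, from, sleep, some, some, can, lose, sleep, by, by, if
N = 24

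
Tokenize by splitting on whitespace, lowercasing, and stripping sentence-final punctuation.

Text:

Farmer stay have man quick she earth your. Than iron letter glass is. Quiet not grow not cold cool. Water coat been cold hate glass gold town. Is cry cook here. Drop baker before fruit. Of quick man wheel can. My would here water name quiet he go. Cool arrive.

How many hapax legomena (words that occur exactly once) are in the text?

Frequencies: man:2, quick:2, glass:2, is:2, quiet:2, not:2, cold:2, cool:2, water:2, here:2, farmer:1, stay:1, have:1, she:1, earth:1, your:1, than:1, iron:1, letter:1, grow:1, … (20 more, each freq 1)
Hapax (freq=1): arrive, baker, been, before, can, coat, cook, cry, drop, earth, farmer, fruit, go, gold, grow, hate, have, he, iron, letter, my, name, of, she, stay, than, town, wheel, would, your

30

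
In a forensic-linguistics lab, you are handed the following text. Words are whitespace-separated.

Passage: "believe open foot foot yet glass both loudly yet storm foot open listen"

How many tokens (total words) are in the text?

13

Tokens: believe, open, foot, foot, yet, glass, both, loudly, yet, storm, foot, open, listen
N = 13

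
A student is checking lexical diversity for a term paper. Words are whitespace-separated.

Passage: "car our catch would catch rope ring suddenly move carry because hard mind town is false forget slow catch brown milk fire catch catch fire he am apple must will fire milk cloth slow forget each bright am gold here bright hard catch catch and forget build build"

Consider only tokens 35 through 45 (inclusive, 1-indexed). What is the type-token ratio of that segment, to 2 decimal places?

0.82

Segment tokens 35–45: forget, each, bright, am, gold, here, bright, hard, catch, catch, and
Segment N = 11, segment V = 9.
TTR = 9 / 11 = 0.82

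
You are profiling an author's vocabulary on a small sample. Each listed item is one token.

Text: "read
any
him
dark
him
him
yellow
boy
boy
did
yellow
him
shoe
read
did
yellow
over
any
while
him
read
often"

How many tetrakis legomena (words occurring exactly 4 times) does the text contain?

0

Frequencies: him:5, read:3, yellow:3, any:2, boy:2, did:2, dark:1, shoe:1, over:1, while:1, often:1
Words with frequency 4: (none)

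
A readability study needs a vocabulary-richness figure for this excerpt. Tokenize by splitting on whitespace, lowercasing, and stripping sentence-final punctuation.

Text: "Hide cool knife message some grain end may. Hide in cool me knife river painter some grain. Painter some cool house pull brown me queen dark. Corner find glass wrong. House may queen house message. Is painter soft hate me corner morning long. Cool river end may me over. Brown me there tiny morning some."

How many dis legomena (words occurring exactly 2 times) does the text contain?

10

Frequencies: me:5, cool:4, some:4, may:3, painter:3, house:3, hide:2, knife:2, message:2, grain:2, end:2, river:2, brown:2, queen:2, corner:2, morning:2, in:1, pull:1, dark:1, find:1, … (9 more, each freq 1)
Words with frequency 2: brown, corner, end, grain, hide, knife, message, morning, queen, river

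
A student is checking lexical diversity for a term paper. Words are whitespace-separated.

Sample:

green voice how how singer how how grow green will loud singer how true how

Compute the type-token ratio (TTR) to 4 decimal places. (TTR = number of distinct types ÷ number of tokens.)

0.5333

N = 15 tokens, V = 8 types.
TTR = V / N = 8 / 15 = 0.5333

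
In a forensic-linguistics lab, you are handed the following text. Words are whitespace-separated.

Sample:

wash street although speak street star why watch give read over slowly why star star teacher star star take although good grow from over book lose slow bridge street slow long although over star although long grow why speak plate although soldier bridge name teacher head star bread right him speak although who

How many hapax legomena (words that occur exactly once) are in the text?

Frequencies: star:7, although:6, street:3, speak:3, why:3, over:3, teacher:2, grow:2, slow:2, bridge:2, long:2, wash:1, watch:1, give:1, read:1, slowly:1, take:1, good:1, from:1, book:1, … (9 more, each freq 1)
Hapax (freq=1): book, bread, from, give, good, head, him, lose, name, plate, read, right, slowly, soldier, take, wash, watch, who

18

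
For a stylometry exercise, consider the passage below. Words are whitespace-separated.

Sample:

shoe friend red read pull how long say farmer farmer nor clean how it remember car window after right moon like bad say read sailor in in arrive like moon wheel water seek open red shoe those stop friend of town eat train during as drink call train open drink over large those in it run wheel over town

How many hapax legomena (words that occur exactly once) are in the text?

Frequencies: in:3, shoe:2, friend:2, red:2, read:2, how:2, say:2, farmer:2, it:2, moon:2, like:2, wheel:2, open:2, those:2, town:2, train:2, drink:2, over:2, pull:1, long:1, … (20 more, each freq 1)
Hapax (freq=1): after, arrive, as, bad, call, car, clean, during, eat, large, long, nor, of, pull, remember, right, run, sailor, seek, stop, water, window

22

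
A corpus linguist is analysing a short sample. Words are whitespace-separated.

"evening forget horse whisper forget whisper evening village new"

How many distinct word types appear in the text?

6

Distinct types: {evening, forget, horse, new, village, whisper}
V = 6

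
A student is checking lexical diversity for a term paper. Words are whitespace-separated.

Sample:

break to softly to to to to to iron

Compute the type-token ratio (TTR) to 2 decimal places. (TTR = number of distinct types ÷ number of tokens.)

0.44

N = 9 tokens, V = 4 types.
TTR = V / N = 4 / 9 = 0.44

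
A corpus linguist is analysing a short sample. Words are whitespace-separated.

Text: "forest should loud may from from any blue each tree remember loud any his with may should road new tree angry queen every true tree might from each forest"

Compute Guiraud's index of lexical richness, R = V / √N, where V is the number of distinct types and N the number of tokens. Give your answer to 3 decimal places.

N = 29, V = 19.
√N = 5.385165
R = 19 / 5.385165 = 3.528

3.528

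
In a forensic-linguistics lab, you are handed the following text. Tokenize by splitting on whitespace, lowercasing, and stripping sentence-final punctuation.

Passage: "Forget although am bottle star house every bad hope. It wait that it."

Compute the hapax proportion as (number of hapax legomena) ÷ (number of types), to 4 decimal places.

Frequencies: it:2, forget:1, although:1, am:1, bottle:1, star:1, house:1, every:1, bad:1, hope:1, wait:1, that:1
Hapax count = 11; type count = 12.
Ratio = 11 / 12 = 0.9167

0.9167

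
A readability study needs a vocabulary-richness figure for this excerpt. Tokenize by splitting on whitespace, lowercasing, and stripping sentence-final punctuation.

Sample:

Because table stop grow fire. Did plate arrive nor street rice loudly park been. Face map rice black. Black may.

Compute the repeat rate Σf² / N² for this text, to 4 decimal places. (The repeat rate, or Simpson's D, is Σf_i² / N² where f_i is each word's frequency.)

Frequencies: rice:2, black:2, because:1, table:1, stop:1, grow:1, fire:1, did:1, plate:1, arrive:1, nor:1, street:1, loudly:1, park:1, been:1, face:1, map:1, may:1
Σf² = 24; N² = 400
Repeat rate = 24 / 400 = 0.0600

0.0600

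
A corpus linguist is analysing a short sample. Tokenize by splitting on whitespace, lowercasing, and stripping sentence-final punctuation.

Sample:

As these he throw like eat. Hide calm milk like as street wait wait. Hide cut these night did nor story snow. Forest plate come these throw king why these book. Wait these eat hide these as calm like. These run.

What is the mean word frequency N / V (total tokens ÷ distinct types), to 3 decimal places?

1.708

N = 41 tokens, V = 24 types.
Mean frequency = N / V = 41 / 24 = 1.708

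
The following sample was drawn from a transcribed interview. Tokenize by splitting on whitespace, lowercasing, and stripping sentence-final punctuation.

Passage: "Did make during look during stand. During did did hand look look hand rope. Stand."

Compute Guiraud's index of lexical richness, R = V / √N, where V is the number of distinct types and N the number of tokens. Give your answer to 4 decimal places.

1.8074

N = 15, V = 7.
√N = 3.872983
R = 7 / 3.872983 = 1.8074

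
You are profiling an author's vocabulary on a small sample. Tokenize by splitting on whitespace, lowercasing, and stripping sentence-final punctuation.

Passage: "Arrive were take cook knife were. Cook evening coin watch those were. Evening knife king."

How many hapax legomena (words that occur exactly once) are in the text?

6

Frequencies: were:3, cook:2, knife:2, evening:2, arrive:1, take:1, coin:1, watch:1, those:1, king:1
Hapax (freq=1): arrive, coin, king, take, those, watch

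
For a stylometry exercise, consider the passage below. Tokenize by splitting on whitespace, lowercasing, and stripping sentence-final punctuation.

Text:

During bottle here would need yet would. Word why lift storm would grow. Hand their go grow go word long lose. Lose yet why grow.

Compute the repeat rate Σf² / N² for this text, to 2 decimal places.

0.08

Frequencies: would:3, grow:3, yet:2, word:2, why:2, go:2, lose:2, during:1, bottle:1, here:1, need:1, lift:1, storm:1, hand:1, their:1, long:1
Σf² = 47; N² = 625
Repeat rate = 47 / 625 = 0.08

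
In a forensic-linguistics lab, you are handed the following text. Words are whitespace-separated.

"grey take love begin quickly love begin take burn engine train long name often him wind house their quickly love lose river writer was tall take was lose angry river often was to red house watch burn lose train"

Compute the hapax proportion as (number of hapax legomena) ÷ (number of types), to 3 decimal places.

0.542

Frequencies: take:3, love:3, lose:3, was:3, begin:2, quickly:2, burn:2, train:2, often:2, house:2, river:2, grey:1, engine:1, long:1, name:1, him:1, wind:1, their:1, writer:1, tall:1, … (4 more, each freq 1)
Hapax count = 13; type count = 24.
Ratio = 13 / 24 = 0.542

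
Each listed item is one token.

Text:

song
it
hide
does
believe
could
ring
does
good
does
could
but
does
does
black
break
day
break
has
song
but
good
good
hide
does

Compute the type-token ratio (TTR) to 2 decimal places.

N = 25 tokens, V = 13 types.
TTR = V / N = 13 / 25 = 0.52

0.52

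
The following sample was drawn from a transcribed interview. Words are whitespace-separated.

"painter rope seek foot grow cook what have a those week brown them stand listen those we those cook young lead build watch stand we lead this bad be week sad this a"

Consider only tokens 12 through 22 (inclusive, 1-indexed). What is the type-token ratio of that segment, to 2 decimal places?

Segment tokens 12–22: brown, them, stand, listen, those, we, those, cook, young, lead, build
Segment N = 11, segment V = 10.
TTR = 10 / 11 = 0.91

0.91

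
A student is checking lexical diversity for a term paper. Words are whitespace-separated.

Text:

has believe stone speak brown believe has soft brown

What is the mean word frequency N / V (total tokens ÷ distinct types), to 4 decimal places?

1.5000

N = 9 tokens, V = 6 types.
Mean frequency = N / V = 9 / 6 = 1.5000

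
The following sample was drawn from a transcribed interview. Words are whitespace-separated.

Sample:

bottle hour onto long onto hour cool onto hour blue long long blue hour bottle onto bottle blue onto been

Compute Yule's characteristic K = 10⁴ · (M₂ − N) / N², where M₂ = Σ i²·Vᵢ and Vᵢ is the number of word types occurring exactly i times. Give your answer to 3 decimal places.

Frequencies: onto:5, hour:4, bottle:3, long:3, blue:3, cool:1, been:1
N = 20. Frequency spectrum: V_1=2, V_3=3, V_4=1, V_5=1
M₂ = 1²·2 + 3²·3 + 4²·1 + 5²·1 = 70
K = 10000 × (70 − 20) / 20² = 1250.000

1250.000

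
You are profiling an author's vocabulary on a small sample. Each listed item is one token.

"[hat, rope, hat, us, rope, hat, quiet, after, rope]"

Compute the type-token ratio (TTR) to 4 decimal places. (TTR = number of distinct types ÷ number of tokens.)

N = 9 tokens, V = 5 types.
TTR = V / N = 5 / 9 = 0.5556

0.5556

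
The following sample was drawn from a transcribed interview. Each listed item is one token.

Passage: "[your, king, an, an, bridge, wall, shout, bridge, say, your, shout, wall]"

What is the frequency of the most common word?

2

Frequencies: your:2, an:2, bridge:2, wall:2, shout:2, king:1, say:1
Most common: 'your' with frequency 2.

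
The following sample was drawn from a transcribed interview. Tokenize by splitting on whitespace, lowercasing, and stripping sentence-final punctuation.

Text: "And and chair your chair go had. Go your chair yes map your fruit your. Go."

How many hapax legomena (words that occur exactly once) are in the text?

4

Frequencies: your:4, chair:3, go:3, and:2, had:1, yes:1, map:1, fruit:1
Hapax (freq=1): fruit, had, map, yes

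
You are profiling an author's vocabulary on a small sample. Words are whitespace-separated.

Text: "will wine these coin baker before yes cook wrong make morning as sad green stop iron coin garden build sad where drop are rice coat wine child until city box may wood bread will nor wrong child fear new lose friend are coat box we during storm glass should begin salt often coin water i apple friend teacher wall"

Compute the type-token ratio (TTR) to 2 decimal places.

N = 59 tokens, V = 48 types.
TTR = V / N = 48 / 59 = 0.81

0.81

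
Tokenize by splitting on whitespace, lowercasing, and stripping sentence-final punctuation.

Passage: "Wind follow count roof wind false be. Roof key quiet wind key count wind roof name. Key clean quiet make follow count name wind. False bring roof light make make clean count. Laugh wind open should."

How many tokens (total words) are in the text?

36

Tokens: wind, follow, count, roof, wind, false, be, roof, key, quiet, wind, key, count, wind, roof, name, key, clean, quiet, make, follow, count, name, wind, false, bring, roof, light, make, make, clean, count, laugh, wind, open, should
N = 36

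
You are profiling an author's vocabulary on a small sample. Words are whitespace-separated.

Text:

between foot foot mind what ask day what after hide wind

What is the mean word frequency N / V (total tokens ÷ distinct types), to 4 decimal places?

1.2222

N = 11 tokens, V = 9 types.
Mean frequency = N / V = 11 / 9 = 1.2222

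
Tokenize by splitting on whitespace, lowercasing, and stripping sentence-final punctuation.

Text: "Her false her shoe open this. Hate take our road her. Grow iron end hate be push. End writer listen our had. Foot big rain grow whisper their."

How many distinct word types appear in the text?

Distinct types: {be, big, end, false, foot, grow, had, hate, her, iron, listen, open, our, push, rain, road, shoe, take, their, this, whisper, writer}
V = 22

22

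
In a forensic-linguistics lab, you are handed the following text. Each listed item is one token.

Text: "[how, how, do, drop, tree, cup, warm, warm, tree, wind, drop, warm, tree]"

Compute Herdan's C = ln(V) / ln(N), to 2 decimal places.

N = 13, V = 7.
ln(V) = 1.945910, ln(N) = 2.564949
C = 1.945910 / 2.564949 = 0.76

0.76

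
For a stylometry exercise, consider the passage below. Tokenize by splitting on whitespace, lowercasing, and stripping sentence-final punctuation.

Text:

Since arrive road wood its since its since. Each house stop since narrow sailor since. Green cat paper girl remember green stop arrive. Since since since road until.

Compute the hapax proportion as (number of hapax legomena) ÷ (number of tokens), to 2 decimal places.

0.36

Frequencies: since:8, arrive:2, road:2, its:2, stop:2, green:2, wood:1, each:1, house:1, narrow:1, sailor:1, cat:1, paper:1, girl:1, remember:1, until:1
Hapax count = 10; token count = 28.
Ratio = 10 / 28 = 0.36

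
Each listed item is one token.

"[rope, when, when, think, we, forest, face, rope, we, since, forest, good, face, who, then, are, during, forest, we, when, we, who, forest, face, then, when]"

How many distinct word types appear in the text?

12

Distinct types: {are, during, face, forest, good, rope, since, then, think, we, when, who}
V = 12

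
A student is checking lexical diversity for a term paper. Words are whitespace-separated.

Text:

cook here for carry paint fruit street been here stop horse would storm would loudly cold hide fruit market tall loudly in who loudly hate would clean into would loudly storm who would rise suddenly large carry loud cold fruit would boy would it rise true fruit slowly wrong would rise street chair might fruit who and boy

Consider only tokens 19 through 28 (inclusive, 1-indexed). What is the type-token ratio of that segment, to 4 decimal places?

0.9000

Segment tokens 19–28: market, tall, loudly, in, who, loudly, hate, would, clean, into
Segment N = 10, segment V = 9.
TTR = 9 / 10 = 0.9000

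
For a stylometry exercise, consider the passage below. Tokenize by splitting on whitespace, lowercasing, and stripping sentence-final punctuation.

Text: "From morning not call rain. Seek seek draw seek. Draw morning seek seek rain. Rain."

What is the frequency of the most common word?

5

Frequencies: seek:5, rain:3, morning:2, draw:2, from:1, not:1, call:1
Most common: 'seek' with frequency 5.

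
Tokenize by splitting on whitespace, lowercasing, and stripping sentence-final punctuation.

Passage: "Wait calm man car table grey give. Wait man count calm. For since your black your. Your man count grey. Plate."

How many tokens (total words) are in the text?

Tokens: wait, calm, man, car, table, grey, give, wait, man, count, calm, for, since, your, black, your, your, man, count, grey, plate
N = 21

21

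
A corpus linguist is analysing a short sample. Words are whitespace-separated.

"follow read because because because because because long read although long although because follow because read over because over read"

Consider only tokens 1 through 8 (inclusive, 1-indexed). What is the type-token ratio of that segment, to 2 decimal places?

0.50

Segment tokens 1–8: follow, read, because, because, because, because, because, long
Segment N = 8, segment V = 4.
TTR = 4 / 8 = 0.50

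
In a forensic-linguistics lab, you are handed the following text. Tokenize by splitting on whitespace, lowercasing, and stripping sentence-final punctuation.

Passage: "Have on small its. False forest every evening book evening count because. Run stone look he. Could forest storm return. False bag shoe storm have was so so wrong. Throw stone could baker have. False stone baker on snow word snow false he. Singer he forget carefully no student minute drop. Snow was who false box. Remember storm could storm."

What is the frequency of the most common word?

5

Frequencies: false:5, storm:4, have:3, stone:3, he:3, could:3, snow:3, on:2, forest:2, evening:2, was:2, so:2, baker:2, small:1, its:1, every:1, book:1, count:1, because:1, run:1, … (17 more, each freq 1)
Most common: 'false' with frequency 5.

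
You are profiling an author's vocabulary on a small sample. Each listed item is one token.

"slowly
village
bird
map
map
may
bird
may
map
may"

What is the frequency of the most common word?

3

Frequencies: map:3, may:3, bird:2, slowly:1, village:1
Most common: 'map' with frequency 3.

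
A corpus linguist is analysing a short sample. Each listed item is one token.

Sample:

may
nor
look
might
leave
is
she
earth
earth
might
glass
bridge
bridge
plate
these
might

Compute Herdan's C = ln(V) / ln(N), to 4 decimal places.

0.8962

N = 16, V = 12.
ln(V) = 2.484907, ln(N) = 2.772589
C = 2.484907 / 2.772589 = 0.8962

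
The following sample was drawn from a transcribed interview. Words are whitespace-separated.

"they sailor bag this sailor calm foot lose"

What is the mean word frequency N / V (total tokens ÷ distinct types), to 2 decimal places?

N = 8 tokens, V = 7 types.
Mean frequency = N / V = 8 / 7 = 1.14

1.14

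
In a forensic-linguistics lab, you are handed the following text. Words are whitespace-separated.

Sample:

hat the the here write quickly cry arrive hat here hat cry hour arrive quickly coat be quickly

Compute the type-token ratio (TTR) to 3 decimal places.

N = 18 tokens, V = 10 types.
TTR = V / N = 10 / 18 = 0.556

0.556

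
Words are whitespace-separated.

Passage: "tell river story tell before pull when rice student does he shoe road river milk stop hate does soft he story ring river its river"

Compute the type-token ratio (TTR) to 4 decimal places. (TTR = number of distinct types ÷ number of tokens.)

N = 25 tokens, V = 18 types.
TTR = V / N = 18 / 25 = 0.7200

0.7200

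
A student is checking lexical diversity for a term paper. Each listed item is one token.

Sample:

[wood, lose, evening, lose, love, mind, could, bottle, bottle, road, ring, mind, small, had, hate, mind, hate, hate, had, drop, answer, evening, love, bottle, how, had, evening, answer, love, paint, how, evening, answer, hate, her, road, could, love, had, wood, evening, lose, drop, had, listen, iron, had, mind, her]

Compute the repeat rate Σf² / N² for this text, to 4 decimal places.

Frequencies: had:6, evening:5, love:4, mind:4, hate:4, lose:3, bottle:3, answer:3, wood:2, could:2, road:2, drop:2, how:2, her:2, ring:1, small:1, paint:1, listen:1, iron:1
Σf² = 165; N² = 2401
Repeat rate = 165 / 2401 = 0.0687

0.0687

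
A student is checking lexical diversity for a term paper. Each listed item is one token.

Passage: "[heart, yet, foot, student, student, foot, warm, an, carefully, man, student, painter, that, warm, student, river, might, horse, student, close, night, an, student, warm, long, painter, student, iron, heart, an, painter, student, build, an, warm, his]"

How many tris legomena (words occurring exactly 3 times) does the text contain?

1

Frequencies: student:8, warm:4, an:4, painter:3, heart:2, foot:2, yet:1, carefully:1, man:1, that:1, river:1, might:1, horse:1, close:1, night:1, long:1, iron:1, build:1, his:1
Words with frequency 3: painter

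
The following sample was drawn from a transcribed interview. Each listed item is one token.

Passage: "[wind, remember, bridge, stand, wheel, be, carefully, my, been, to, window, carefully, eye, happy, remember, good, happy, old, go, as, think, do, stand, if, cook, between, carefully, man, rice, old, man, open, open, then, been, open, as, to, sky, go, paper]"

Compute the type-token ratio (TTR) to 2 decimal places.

0.68

N = 41 tokens, V = 28 types.
TTR = V / N = 28 / 41 = 0.68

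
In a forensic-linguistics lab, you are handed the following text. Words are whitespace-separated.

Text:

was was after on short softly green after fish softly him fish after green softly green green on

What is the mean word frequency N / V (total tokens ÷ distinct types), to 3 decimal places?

2.250

N = 18 tokens, V = 8 types.
Mean frequency = N / V = 18 / 8 = 2.250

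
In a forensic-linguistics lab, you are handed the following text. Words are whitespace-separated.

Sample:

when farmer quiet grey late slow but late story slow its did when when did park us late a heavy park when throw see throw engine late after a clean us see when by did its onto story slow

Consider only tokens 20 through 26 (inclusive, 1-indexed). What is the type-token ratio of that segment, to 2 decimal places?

Segment tokens 20–26: heavy, park, when, throw, see, throw, engine
Segment N = 7, segment V = 6.
TTR = 6 / 7 = 0.86

0.86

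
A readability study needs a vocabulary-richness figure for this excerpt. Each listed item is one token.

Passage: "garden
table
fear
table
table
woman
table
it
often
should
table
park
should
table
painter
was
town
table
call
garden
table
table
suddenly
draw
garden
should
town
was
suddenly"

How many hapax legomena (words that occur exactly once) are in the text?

8

Frequencies: table:9, garden:3, should:3, was:2, town:2, suddenly:2, fear:1, woman:1, it:1, often:1, park:1, painter:1, call:1, draw:1
Hapax (freq=1): call, draw, fear, it, often, painter, park, woman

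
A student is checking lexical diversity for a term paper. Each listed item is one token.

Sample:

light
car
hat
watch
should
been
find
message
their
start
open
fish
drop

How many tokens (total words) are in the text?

Tokens: light, car, hat, watch, should, been, find, message, their, start, open, fish, drop
N = 13

13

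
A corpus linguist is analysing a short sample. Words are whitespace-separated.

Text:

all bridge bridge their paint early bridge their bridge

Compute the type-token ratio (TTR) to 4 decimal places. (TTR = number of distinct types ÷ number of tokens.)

N = 9 tokens, V = 5 types.
TTR = V / N = 5 / 9 = 0.5556

0.5556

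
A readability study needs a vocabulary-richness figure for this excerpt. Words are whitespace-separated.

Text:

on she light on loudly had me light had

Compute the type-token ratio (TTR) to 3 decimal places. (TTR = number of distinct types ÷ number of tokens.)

0.667

N = 9 tokens, V = 6 types.
TTR = V / N = 6 / 9 = 0.667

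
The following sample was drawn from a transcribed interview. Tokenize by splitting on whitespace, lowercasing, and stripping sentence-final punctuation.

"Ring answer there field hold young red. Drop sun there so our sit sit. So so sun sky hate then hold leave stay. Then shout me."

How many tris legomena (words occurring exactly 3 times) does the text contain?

1

Frequencies: so:3, there:2, hold:2, sun:2, sit:2, then:2, ring:1, answer:1, field:1, young:1, red:1, drop:1, our:1, sky:1, hate:1, leave:1, stay:1, shout:1, me:1
Words with frequency 3: so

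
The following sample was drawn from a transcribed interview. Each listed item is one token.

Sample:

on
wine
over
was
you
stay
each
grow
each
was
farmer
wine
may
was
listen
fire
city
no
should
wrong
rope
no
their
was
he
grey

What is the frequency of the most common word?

4

Frequencies: was:4, wine:2, each:2, no:2, on:1, over:1, you:1, stay:1, grow:1, farmer:1, may:1, listen:1, fire:1, city:1, should:1, wrong:1, rope:1, their:1, he:1, grey:1
Most common: 'was' with frequency 4.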